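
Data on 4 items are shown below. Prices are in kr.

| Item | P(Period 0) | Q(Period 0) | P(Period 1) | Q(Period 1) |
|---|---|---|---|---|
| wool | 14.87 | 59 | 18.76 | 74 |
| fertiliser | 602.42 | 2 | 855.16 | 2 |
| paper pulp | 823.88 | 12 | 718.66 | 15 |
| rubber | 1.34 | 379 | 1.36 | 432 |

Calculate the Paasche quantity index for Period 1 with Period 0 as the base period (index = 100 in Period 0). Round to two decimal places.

120.99

Paasche quantity index uses current-period prices as weights.
ΣP(Period 1)·Q(Period 1) = 18.76×74 + 855.16×2 + 718.66×15 + 1.36×432 = 1388.24 + 1710.32 + 10779.9 + 587.52 = 14465.98
ΣP(Period 1)·Q(Period 0) = 18.76×59 + 855.16×2 + 718.66×12 + 1.36×379 = 1106.84 + 1710.32 + 8623.92 + 515.44 = 11956.52
Index = 14465.98 / 11956.52 × 100 = 120.9882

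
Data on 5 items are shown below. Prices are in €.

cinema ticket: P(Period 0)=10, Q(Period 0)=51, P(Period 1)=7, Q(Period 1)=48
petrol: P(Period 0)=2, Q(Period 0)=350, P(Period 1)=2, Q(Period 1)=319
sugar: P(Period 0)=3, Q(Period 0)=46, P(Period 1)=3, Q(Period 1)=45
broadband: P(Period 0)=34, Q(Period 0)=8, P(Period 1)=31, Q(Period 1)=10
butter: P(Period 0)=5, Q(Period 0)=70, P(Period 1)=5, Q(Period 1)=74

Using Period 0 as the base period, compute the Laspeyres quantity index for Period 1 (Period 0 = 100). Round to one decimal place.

99.6

Laspeyres quantity index uses base-period prices as weights.
ΣP(Period 0)·Q(Period 1) = 10×48 + 2×319 + 3×45 + 34×10 + 5×74 = 480 + 638 + 135 + 340 + 370 = 1963
ΣP(Period 0)·Q(Period 0) = 10×51 + 2×350 + 3×46 + 34×8 + 5×70 = 510 + 700 + 138 + 272 + 350 = 1970
Index = 1963 / 1970 × 100 = 99.6447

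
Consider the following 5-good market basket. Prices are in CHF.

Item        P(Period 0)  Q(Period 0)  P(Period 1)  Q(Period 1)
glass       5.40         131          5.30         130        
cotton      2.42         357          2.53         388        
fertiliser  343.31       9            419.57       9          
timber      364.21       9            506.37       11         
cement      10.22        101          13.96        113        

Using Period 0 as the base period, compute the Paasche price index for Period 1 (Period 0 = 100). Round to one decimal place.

Paasche price index uses current-period quantities as weights.
ΣP(Period 1)·Q(Period 1) = 5.30×130 + 2.53×388 + 419.57×9 + 506.37×11 + 13.96×113 = 689 + 981.64 + 3776.13 + 5570.07 + 1577.48 = 12594.32
ΣP(Period 0)·Q(Period 1) = 5.40×130 + 2.42×388 + 343.31×9 + 364.21×11 + 10.22×113 = 702 + 938.96 + 3089.79 + 4006.31 + 1154.86 = 9891.92
Index = 12594.32 / 9891.92 × 100 = 127.3193

127.3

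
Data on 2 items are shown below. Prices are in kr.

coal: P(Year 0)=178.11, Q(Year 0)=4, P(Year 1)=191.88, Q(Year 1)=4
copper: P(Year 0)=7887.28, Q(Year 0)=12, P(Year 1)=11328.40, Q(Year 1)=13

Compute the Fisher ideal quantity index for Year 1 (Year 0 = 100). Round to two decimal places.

Laspeyres component (base-period weights):
ΣP(Year 0)Q(Year 1) = 178.11×4 + 7887.28×13 = 712.44 + 102534.64 = 103247.08
ΣP(Year 0)Q(Year 0) = 178.11×4 + 7887.28×12 = 712.44 + 94647.36 = 95359.8
L = 103247.08 / 95359.8 × 100 = 108.2711
Paasche component (current-period weights):
ΣP(Year 1)Q(Year 1) = 191.88×4 + 11328.40×13 = 767.52 + 147269.2 = 148036.72
ΣP(Year 1)Q(Year 0) = 191.88×4 + 11328.40×12 = 767.52 + 135940.8 = 136708.32
P = 148036.72 / 136708.32 × 100 = 108.2865
Fisher = √(L × P) = √(108.2711 × 108.2865) = 108.2788

108.28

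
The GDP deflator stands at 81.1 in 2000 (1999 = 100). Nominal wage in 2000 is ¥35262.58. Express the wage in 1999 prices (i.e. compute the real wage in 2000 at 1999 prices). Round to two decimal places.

43480.37

Real = Nominal ÷ (Index/100) = 35262.58 ÷ (81.1/100)
     = 35262.58 ÷ 0.811 = 43480.3699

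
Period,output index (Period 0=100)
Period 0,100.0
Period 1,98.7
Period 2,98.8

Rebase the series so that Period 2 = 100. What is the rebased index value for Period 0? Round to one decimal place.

Rebased(Period 0) = 100.0 / 98.8 × 100 = 101.2146

101.2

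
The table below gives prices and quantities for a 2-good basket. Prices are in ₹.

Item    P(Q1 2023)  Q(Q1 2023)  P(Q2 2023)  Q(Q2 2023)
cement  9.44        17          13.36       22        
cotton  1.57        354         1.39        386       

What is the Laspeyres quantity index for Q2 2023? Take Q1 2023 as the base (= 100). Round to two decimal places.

113.60

Laspeyres quantity index uses base-period prices as weights.
ΣP(Q1 2023)·Q(Q2 2023) = 9.44×22 + 1.57×386 = 207.68 + 606.02 = 813.7
ΣP(Q1 2023)·Q(Q1 2023) = 9.44×17 + 1.57×354 = 160.48 + 555.78 = 716.26
Index = 813.7 / 716.26 × 100 = 113.6040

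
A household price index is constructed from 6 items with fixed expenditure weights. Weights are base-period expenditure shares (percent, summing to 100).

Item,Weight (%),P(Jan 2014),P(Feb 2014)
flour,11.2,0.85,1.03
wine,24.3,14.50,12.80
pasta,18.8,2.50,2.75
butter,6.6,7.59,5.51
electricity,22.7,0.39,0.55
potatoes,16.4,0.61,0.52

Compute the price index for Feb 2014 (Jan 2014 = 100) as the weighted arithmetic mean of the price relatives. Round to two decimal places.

flour: 11.2 × (1.03/0.85) = 11.2 × 1.211765 = 13.5718
wine: 24.3 × (12.80/14.50) = 24.3 × 0.882759 = 21.4510
pasta: 18.8 × (2.75/2.50) = 18.8 × 1.100000 = 20.6800
butter: 6.6 × (5.51/7.59) = 6.6 × 0.725955 = 4.7913
electricity: 22.7 × (0.55/0.39) = 22.7 × 1.410256 = 32.0128
potatoes: 16.4 × (0.52/0.61) = 16.4 × 0.852459 = 13.9803
Index = Σ wᵢ·(p₁ᵢ/p₀ᵢ) = 13.5718 + 21.4510 + 20.6800 + 4.7913 + 32.0128 + 13.9803 = 106.4873

106.49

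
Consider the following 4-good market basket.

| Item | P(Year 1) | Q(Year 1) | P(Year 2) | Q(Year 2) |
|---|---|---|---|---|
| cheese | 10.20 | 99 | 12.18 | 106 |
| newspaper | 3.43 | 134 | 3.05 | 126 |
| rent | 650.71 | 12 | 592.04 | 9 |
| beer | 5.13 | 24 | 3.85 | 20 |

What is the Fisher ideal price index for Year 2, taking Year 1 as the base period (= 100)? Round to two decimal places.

Laspeyres component (base-period weights):
ΣP(Year 2)Q(Year 1) = 12.18×99 + 3.05×134 + 592.04×12 + 3.85×24 = 1205.82 + 408.7 + 7104.48 + 92.4 = 8811.4
ΣP(Year 1)Q(Year 1) = 10.20×99 + 3.43×134 + 650.71×12 + 5.13×24 = 1009.8 + 459.62 + 7808.52 + 123.12 = 9401.06
L = 8811.4 / 9401.06 × 100 = 93.7277
Paasche component (current-period weights):
ΣP(Year 2)Q(Year 2) = 12.18×106 + 3.05×126 + 592.04×9 + 3.85×20 = 1291.08 + 384.3 + 5328.36 + 77 = 7080.74
ΣP(Year 1)Q(Year 2) = 10.20×106 + 3.43×126 + 650.71×9 + 5.13×20 = 1081.2 + 432.18 + 5856.39 + 102.6 = 7472.37
P = 7080.74 / 7472.37 × 100 = 94.7590
Fisher = √(L × P) = √(93.7277 × 94.7590) = 94.2419

94.24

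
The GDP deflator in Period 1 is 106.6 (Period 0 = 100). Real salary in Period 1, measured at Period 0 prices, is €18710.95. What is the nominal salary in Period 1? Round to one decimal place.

Nominal = Real × (Index/100) = 18710.95 × (106.6/100)
        = 18710.95 × 1.066 = 19945.8727

19945.9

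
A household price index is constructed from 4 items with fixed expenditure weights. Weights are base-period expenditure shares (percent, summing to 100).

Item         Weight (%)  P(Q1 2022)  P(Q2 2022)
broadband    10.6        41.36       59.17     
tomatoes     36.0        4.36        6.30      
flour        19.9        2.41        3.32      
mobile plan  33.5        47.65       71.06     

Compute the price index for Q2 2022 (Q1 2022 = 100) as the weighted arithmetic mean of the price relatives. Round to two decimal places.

144.56

broadband: 10.6 × (59.17/41.36) = 10.6 × 1.430609 = 15.1645
tomatoes: 36.0 × (6.30/4.36) = 36.0 × 1.444954 = 52.0183
flour: 19.9 × (3.32/2.41) = 19.9 × 1.377593 = 27.4141
mobile plan: 33.5 × (71.06/47.65) = 33.5 × 1.491291 = 49.9582
Index = Σ wᵢ·(p₁ᵢ/p₀ᵢ) = 15.1645 + 52.0183 + 27.4141 + 49.9582 = 144.5552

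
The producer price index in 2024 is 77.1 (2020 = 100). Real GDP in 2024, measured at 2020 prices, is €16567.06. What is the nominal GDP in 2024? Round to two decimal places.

12773.20

Nominal = Real × (Index/100) = 16567.06 × (77.1/100)
        = 16567.06 × 0.771 = 12773.2033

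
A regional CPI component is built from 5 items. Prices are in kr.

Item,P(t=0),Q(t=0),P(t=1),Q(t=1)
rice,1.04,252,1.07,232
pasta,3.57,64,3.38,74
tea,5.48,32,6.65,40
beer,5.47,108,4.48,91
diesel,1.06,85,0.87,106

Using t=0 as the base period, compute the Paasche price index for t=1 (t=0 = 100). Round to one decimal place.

Paasche price index uses current-period quantities as weights.
ΣP(t=1)·Q(t=1) = 1.07×232 + 3.38×74 + 6.65×40 + 4.48×91 + 0.87×106 = 248.24 + 250.12 + 266 + 407.68 + 92.22 = 1264.26
ΣP(t=0)·Q(t=1) = 1.04×232 + 3.57×74 + 5.48×40 + 5.47×91 + 1.06×106 = 241.28 + 264.18 + 219.2 + 497.77 + 112.36 = 1334.79
Index = 1264.26 / 1334.79 × 100 = 94.7160

94.7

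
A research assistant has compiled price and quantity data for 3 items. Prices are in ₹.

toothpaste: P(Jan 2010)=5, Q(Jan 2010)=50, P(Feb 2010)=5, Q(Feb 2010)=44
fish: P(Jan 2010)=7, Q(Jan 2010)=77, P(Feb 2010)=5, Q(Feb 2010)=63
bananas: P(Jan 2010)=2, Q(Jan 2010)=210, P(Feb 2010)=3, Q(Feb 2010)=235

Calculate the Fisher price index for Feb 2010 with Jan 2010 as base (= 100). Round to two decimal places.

Laspeyres component (base-period weights):
ΣP(Feb 2010)Q(Jan 2010) = 5×50 + 5×77 + 3×210 = 250 + 385 + 630 = 1265
ΣP(Jan 2010)Q(Jan 2010) = 5×50 + 7×77 + 2×210 = 250 + 539 + 420 = 1209
L = 1265 / 1209 × 100 = 104.6319
Paasche component (current-period weights):
ΣP(Feb 2010)Q(Feb 2010) = 5×44 + 5×63 + 3×235 = 220 + 315 + 705 = 1240
ΣP(Jan 2010)Q(Feb 2010) = 5×44 + 7×63 + 2×235 = 220 + 441 + 470 = 1131
P = 1240 / 1131 × 100 = 109.6375
Fisher = √(L × P) = √(104.6319 × 109.6375) = 107.1055

107.11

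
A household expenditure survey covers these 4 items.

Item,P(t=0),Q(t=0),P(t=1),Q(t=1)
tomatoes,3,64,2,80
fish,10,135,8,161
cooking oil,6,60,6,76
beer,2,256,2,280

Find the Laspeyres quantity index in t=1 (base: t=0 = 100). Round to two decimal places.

118.72

Laspeyres quantity index uses base-period prices as weights.
ΣP(t=0)·Q(t=1) = 3×80 + 10×161 + 6×76 + 2×280 = 240 + 1610 + 456 + 560 = 2866
ΣP(t=0)·Q(t=0) = 3×64 + 10×135 + 6×60 + 2×256 = 192 + 1350 + 360 + 512 = 2414
Index = 2866 / 2414 × 100 = 118.7241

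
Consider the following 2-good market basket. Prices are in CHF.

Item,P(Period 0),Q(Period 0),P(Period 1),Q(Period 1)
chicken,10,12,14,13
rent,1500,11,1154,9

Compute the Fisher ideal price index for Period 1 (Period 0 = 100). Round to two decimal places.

77.46

Laspeyres component (base-period weights):
ΣP(Period 1)Q(Period 0) = 14×12 + 1154×11 = 168 + 12694 = 12862
ΣP(Period 0)Q(Period 0) = 10×12 + 1500×11 = 120 + 16500 = 16620
L = 12862 / 16620 × 100 = 77.3887
Paasche component (current-period weights):
ΣP(Period 1)Q(Period 1) = 14×13 + 1154×9 = 182 + 10386 = 10568
ΣP(Period 0)Q(Period 1) = 10×13 + 1500×9 = 130 + 13500 = 13630
P = 10568 / 13630 × 100 = 77.5348
Fisher = √(L × P) = √(77.3887 × 77.5348) = 77.4617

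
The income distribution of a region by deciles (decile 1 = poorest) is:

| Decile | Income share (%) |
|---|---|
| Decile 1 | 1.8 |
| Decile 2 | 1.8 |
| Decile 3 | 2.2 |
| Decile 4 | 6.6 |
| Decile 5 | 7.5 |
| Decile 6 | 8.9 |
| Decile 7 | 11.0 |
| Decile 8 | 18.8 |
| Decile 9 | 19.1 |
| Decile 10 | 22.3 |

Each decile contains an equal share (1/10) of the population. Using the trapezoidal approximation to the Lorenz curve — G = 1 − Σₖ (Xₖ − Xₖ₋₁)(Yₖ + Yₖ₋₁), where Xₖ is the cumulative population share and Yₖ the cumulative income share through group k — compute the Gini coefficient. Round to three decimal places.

0.403

Cumulative income shares Yₖ: 0.0180, 0.0360, 0.0580, 0.1240, 0.1990, 0.2880, 0.3980, 0.5860, 0.7770, 1.0000
Σ (Xₖ−Xₖ₋₁)(Yₖ+Yₖ₋₁) = (1/10)(0.0180+0.0000) + (1/10)(0.0360+0.0180) + (1/10)(0.0580+0.0360) + (1/10)(0.1240+0.0580) + (1/10)(0.1990+0.1240) + (1/10)(0.2880+0.1990) + (1/10)(0.3980+0.2880) + (1/10)(0.5860+0.3980) + (1/10)(0.7770+0.5860) + (1/10)(1.0000+0.7770)
  = 0.0018 + 0.0054 + 0.0094 + 0.0182 + 0.0323 + 0.0487 + 0.0686 + 0.0984 + 0.1363 + 0.1777 = 0.5968
G = 1 − 0.5968 = 0.4032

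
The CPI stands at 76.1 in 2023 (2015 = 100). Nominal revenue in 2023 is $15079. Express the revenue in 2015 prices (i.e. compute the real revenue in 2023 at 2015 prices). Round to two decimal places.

19814.72

Real = Nominal ÷ (Index/100) = 15079 ÷ (76.1/100)
     = 15079 ÷ 0.761 = 19814.7175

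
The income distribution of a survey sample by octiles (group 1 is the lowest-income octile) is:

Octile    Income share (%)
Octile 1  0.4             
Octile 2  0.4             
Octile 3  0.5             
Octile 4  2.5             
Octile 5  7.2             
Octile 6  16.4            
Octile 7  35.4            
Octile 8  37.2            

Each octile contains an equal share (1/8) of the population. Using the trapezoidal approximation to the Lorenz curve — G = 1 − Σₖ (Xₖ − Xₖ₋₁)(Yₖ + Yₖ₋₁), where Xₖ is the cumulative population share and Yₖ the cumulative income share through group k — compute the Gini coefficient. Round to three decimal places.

0.606

Cumulative income shares Yₖ: 0.0040, 0.0080, 0.0130, 0.0380, 0.1100, 0.2740, 0.6280, 1.0000
Σ (Xₖ−Xₖ₋₁)(Yₖ+Yₖ₋₁) = (1/8)(0.0040+0.0000) + (1/8)(0.0080+0.0040) + (1/8)(0.0130+0.0080) + (1/8)(0.0380+0.0130) + (1/8)(0.1100+0.0380) + (1/8)(0.2740+0.1100) + (1/8)(0.6280+0.2740) + (1/8)(1.0000+0.6280)
  = 0.0005 + 0.0015 + 0.0026 + 0.0064 + 0.0185 + 0.0480 + 0.1128 + 0.2035 = 0.3938
G = 1 − 0.3938 = 0.6062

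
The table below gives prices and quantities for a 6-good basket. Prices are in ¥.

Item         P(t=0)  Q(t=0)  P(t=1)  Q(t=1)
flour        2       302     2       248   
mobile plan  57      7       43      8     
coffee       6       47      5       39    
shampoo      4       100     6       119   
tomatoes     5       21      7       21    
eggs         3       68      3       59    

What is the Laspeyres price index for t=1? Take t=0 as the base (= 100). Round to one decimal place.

Laspeyres price index uses base-period quantities as weights.
ΣP(t=1)·Q(t=0) = 2×302 + 43×7 + 5×47 + 6×100 + 7×21 + 3×68 = 604 + 301 + 235 + 600 + 147 + 204 = 2091
ΣP(t=0)·Q(t=0) = 2×302 + 57×7 + 6×47 + 4×100 + 5×21 + 3×68 = 604 + 399 + 282 + 400 + 105 + 204 = 1994
Index = 2091 / 1994 × 100 = 104.8646

104.9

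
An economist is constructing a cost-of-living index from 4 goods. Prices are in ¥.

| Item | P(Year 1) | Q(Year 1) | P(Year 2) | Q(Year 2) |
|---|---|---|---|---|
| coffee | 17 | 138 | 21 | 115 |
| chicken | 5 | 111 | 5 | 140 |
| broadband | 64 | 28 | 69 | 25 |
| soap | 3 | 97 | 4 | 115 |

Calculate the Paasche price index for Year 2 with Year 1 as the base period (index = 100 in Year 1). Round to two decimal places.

Paasche price index uses current-period quantities as weights.
ΣP(Year 2)·Q(Year 2) = 21×115 + 5×140 + 69×25 + 4×115 = 2415 + 700 + 1725 + 460 = 5300
ΣP(Year 1)·Q(Year 2) = 17×115 + 5×140 + 64×25 + 3×115 = 1955 + 700 + 1600 + 345 = 4600
Index = 5300 / 4600 × 100 = 115.2174

115.22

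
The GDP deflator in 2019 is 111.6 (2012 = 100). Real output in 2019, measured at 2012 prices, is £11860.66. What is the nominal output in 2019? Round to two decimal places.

13236.50

Nominal = Real × (Index/100) = 11860.66 × (111.6/100)
        = 11860.66 × 1.116 = 13236.4966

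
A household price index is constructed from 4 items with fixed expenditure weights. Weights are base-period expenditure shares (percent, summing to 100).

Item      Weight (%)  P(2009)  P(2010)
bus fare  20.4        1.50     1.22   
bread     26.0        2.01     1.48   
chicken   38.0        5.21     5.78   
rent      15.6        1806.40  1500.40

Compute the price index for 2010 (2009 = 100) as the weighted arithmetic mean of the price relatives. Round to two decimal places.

90.85

bus fare: 20.4 × (1.22/1.50) = 20.4 × 0.813333 = 16.5920
bread: 26.0 × (1.48/2.01) = 26.0 × 0.736318 = 19.1443
chicken: 38.0 × (5.78/5.21) = 38.0 × 1.109405 = 42.1574
rent: 15.6 × (1500.40/1806.40) = 15.6 × 0.830602 = 12.9574
Index = Σ wᵢ·(p₁ᵢ/p₀ᵢ) = 16.5920 + 19.1443 + 42.1574 + 12.9574 = 90.8511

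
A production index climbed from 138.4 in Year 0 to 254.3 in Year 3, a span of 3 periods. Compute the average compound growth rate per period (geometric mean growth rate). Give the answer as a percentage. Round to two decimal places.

Growth factor = (254.3/138.4)^(1/3) = (1.837428)^(1/3) = 1.224814
Growth rate = 1.224814 − 1 = 0.224814 = 22.4814%

22.48%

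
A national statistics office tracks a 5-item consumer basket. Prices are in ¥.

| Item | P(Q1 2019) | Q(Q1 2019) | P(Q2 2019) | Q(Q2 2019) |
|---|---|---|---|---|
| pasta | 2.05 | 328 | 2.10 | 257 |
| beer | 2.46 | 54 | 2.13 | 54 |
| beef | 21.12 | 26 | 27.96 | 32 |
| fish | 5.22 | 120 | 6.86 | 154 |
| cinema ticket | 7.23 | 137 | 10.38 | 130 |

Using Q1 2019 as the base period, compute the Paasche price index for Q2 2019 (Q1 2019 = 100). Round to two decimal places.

Paasche price index uses current-period quantities as weights.
ΣP(Q2 2019)·Q(Q2 2019) = 2.10×257 + 2.13×54 + 27.96×32 + 6.86×154 + 10.38×130 = 539.7 + 115.02 + 894.72 + 1056.44 + 1349.4 = 3955.28
ΣP(Q1 2019)·Q(Q2 2019) = 2.05×257 + 2.46×54 + 21.12×32 + 5.22×154 + 7.23×130 = 526.85 + 132.84 + 675.84 + 803.88 + 939.9 = 3079.31
Index = 3955.28 / 3079.31 × 100 = 128.4470

128.45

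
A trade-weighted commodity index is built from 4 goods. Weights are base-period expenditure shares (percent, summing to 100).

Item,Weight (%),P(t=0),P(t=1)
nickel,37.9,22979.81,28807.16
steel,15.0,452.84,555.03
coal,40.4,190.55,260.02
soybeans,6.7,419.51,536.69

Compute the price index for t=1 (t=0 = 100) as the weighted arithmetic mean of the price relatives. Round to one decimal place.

nickel: 37.9 × (28807.16/22979.81) = 37.9 × 1.253586 = 47.5109
steel: 15.0 × (555.03/452.84) = 15.0 × 1.225665 = 18.3850
coal: 40.4 × (260.02/190.55) = 40.4 × 1.364576 = 55.1289
soybeans: 6.7 × (536.69/419.51) = 6.7 × 1.279326 = 8.5715
Index = Σ wᵢ·(p₁ᵢ/p₀ᵢ) = 47.5109 + 18.3850 + 55.1289 + 8.5715 = 129.5962

129.6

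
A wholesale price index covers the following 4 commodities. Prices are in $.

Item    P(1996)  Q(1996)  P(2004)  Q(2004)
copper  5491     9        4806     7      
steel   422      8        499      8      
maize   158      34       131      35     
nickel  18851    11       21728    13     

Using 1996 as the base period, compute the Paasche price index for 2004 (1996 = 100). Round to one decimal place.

Paasche price index uses current-period quantities as weights.
ΣP(2004)·Q(2004) = 4806×7 + 499×8 + 131×35 + 21728×13 = 33642 + 3992 + 4585 + 282464 = 324683
ΣP(1996)·Q(2004) = 5491×7 + 422×8 + 158×35 + 18851×13 = 38437 + 3376 + 5530 + 245063 = 292406
Index = 324683 / 292406 × 100 = 111.0384

111.0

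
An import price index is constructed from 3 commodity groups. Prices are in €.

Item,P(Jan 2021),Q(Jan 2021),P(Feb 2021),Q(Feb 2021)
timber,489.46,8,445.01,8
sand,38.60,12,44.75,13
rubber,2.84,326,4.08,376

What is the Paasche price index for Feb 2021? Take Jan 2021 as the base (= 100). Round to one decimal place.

103.5

Paasche price index uses current-period quantities as weights.
ΣP(Feb 2021)·Q(Feb 2021) = 445.01×8 + 44.75×13 + 4.08×376 = 3560.08 + 581.75 + 1534.08 = 5675.91
ΣP(Jan 2021)·Q(Feb 2021) = 489.46×8 + 38.60×13 + 2.84×376 = 3915.68 + 501.8 + 1067.84 = 5485.32
Index = 5675.91 / 5485.32 × 100 = 103.4745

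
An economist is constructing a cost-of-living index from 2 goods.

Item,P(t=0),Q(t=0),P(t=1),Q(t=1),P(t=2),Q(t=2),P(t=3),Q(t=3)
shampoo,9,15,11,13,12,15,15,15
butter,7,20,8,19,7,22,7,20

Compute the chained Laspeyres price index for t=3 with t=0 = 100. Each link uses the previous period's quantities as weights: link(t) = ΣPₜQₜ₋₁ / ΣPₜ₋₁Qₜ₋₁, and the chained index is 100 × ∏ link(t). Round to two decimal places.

Link t=0→t=1:
ΣP(t=1)Q(t=0) = 11×15 + 8×20 = 165 + 160 = 325
ΣP(t=0)Q(t=0) = 9×15 + 7×20 = 135 + 140 = 275
link = 325/275 = 1.181818
Link t=1→t=2:
ΣP(t=2)Q(t=1) = 12×13 + 7×19 = 156 + 133 = 289
ΣP(t=1)Q(t=1) = 11×13 + 8×19 = 143 + 152 = 295
link = 289/295 = 0.979661
Link t=2→t=3:
ΣP(t=3)Q(t=2) = 15×15 + 7×22 = 225 + 154 = 379
ΣP(t=2)Q(t=2) = 12×15 + 7×22 = 180 + 154 = 334
link = 379/334 = 1.134731
Chained index = 100 × 1.181818 × 0.979661 × 1.134731 = 131.3770

131.38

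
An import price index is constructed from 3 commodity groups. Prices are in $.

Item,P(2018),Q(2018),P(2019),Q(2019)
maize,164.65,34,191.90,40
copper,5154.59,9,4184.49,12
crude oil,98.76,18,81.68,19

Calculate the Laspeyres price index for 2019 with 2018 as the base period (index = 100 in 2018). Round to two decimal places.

Laspeyres price index uses base-period quantities as weights.
ΣP(2019)·Q(2018) = 191.90×34 + 4184.49×9 + 81.68×18 = 6524.6 + 37660.41 + 1470.24 = 45655.25
ΣP(2018)·Q(2018) = 164.65×34 + 5154.59×9 + 98.76×18 = 5598.1 + 46391.31 + 1777.68 = 53767.09
Index = 45655.25 / 53767.09 × 100 = 84.9130

84.91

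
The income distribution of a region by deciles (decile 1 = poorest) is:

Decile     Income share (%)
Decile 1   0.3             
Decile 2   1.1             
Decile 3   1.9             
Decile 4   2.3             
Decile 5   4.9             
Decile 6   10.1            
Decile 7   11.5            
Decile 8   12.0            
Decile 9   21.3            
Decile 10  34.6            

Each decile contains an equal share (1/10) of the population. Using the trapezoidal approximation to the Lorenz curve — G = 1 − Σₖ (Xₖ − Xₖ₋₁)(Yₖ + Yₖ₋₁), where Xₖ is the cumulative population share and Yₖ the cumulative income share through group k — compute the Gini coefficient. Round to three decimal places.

0.533

Cumulative income shares Yₖ: 0.0030, 0.0140, 0.0330, 0.0560, 0.1050, 0.2060, 0.3210, 0.4410, 0.6540, 1.0000
Σ (Xₖ−Xₖ₋₁)(Yₖ+Yₖ₋₁) = (1/10)(0.0030+0.0000) + (1/10)(0.0140+0.0030) + (1/10)(0.0330+0.0140) + (1/10)(0.0560+0.0330) + (1/10)(0.1050+0.0560) + (1/10)(0.2060+0.1050) + (1/10)(0.3210+0.2060) + (1/10)(0.4410+0.3210) + (1/10)(0.6540+0.4410) + (1/10)(1.0000+0.6540)
  = 0.0003 + 0.0017 + 0.0047 + 0.0089 + 0.0161 + 0.0311 + 0.0527 + 0.0762 + 0.1095 + 0.1654 = 0.4666
G = 1 − 0.4666 = 0.5334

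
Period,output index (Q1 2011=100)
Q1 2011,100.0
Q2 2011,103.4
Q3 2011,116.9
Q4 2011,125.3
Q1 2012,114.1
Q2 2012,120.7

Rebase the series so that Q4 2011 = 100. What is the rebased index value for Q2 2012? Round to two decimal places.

96.33

Rebased(Q2 2012) = 120.7 / 125.3 × 100 = 96.3288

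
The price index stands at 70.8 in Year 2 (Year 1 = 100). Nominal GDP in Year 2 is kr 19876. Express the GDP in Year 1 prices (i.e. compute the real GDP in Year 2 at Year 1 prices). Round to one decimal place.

Real = Nominal ÷ (Index/100) = 19876 ÷ (70.8/100)
     = 19876 ÷ 0.708 = 28073.4463

28073.4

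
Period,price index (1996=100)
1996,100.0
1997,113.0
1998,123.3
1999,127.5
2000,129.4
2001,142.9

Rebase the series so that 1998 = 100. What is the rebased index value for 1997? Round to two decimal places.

91.65

Rebased(1997) = 113.0 / 123.3 × 100 = 91.6464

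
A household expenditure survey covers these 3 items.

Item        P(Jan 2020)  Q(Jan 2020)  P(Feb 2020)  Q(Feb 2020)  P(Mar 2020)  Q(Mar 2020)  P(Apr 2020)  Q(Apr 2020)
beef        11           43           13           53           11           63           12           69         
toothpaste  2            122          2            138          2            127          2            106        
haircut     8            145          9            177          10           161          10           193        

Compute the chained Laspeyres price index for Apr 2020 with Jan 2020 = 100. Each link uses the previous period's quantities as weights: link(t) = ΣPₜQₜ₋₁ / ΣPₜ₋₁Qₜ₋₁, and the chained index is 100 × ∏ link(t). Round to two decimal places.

118.27

Link Jan 2020→Feb 2020:
ΣP(Feb 2020)Q(Jan 2020) = 13×43 + 2×122 + 9×145 = 559 + 244 + 1305 = 2108
ΣP(Jan 2020)Q(Jan 2020) = 11×43 + 2×122 + 8×145 = 473 + 244 + 1160 = 1877
link = 2108/1877 = 1.123069
Link Feb 2020→Mar 2020:
ΣP(Mar 2020)Q(Feb 2020) = 11×53 + 2×138 + 10×177 = 583 + 276 + 1770 = 2629
ΣP(Feb 2020)Q(Feb 2020) = 13×53 + 2×138 + 9×177 = 689 + 276 + 1593 = 2558
link = 2629/2558 = 1.027756
Link Mar 2020→Apr 2020:
ΣP(Apr 2020)Q(Mar 2020) = 12×63 + 2×127 + 10×161 = 756 + 254 + 1610 = 2620
ΣP(Mar 2020)Q(Mar 2020) = 11×63 + 2×127 + 10×161 = 693 + 254 + 1610 = 2557
link = 2620/2557 = 1.024638
Chained index = 100 × 1.123069 × 1.027756 × 1.024638 = 118.2679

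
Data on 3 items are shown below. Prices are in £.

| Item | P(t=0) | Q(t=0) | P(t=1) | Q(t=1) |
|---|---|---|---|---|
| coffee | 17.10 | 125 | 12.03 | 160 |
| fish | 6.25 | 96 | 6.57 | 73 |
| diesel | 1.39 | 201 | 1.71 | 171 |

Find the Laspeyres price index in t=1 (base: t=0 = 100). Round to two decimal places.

Laspeyres price index uses base-period quantities as weights.
ΣP(t=1)·Q(t=0) = 12.03×125 + 6.57×96 + 1.71×201 = 1503.75 + 630.72 + 343.71 = 2478.18
ΣP(t=0)·Q(t=0) = 17.10×125 + 6.25×96 + 1.39×201 = 2137.5 + 600 + 279.39 = 3016.89
Index = 2478.18 / 3016.89 × 100 = 82.1435

82.14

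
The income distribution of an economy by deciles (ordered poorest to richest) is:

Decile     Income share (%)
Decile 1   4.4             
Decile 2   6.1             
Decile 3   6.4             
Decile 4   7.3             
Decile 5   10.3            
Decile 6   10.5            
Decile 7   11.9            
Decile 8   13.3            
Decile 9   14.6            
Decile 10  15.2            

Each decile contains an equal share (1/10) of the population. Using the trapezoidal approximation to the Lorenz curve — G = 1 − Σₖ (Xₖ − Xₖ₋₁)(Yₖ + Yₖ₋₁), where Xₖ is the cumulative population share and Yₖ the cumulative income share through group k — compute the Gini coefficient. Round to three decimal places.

0.205

Cumulative income shares Yₖ: 0.0440, 0.1050, 0.1690, 0.2420, 0.3450, 0.4500, 0.5690, 0.7020, 0.8480, 1.0000
Σ (Xₖ−Xₖ₋₁)(Yₖ+Yₖ₋₁) = (1/10)(0.0440+0.0000) + (1/10)(0.1050+0.0440) + (1/10)(0.1690+0.1050) + (1/10)(0.2420+0.1690) + (1/10)(0.3450+0.2420) + (1/10)(0.4500+0.3450) + (1/10)(0.5690+0.4500) + (1/10)(0.7020+0.5690) + (1/10)(0.8480+0.7020) + (1/10)(1.0000+0.8480)
  = 0.0044 + 0.0149 + 0.0274 + 0.0411 + 0.0587 + 0.0795 + 0.1019 + 0.1271 + 0.1550 + 0.1848 = 0.7948
G = 1 − 0.7948 = 0.2052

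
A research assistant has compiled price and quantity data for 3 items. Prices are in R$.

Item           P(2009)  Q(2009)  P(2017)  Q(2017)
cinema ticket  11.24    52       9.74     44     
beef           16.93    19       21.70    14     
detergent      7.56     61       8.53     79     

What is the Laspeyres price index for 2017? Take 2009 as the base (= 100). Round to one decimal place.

105.3

Laspeyres price index uses base-period quantities as weights.
ΣP(2017)·Q(2009) = 9.74×52 + 21.70×19 + 8.53×61 = 506.48 + 412.3 + 520.33 = 1439.11
ΣP(2009)·Q(2009) = 11.24×52 + 16.93×19 + 7.56×61 = 584.48 + 321.67 + 461.16 = 1367.31
Index = 1439.11 / 1367.31 × 100 = 105.2512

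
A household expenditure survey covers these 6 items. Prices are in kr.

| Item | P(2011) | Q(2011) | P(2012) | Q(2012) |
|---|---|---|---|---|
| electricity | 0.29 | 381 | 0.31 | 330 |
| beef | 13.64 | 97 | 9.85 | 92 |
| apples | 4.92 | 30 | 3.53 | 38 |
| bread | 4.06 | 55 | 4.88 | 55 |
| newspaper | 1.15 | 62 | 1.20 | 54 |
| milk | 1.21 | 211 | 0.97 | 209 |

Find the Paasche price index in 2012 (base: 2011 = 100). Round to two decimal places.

Paasche price index uses current-period quantities as weights.
ΣP(2012)·Q(2012) = 0.31×330 + 9.85×92 + 3.53×38 + 4.88×55 + 1.20×54 + 0.97×209 = 102.3 + 906.2 + 134.14 + 268.4 + 64.8 + 202.73 = 1678.57
ΣP(2011)·Q(2012) = 0.29×330 + 13.64×92 + 4.92×38 + 4.06×55 + 1.15×54 + 1.21×209 = 95.7 + 1254.88 + 186.96 + 223.3 + 62.1 + 252.89 = 2075.83
Index = 1678.57 / 2075.83 × 100 = 80.8626

80.86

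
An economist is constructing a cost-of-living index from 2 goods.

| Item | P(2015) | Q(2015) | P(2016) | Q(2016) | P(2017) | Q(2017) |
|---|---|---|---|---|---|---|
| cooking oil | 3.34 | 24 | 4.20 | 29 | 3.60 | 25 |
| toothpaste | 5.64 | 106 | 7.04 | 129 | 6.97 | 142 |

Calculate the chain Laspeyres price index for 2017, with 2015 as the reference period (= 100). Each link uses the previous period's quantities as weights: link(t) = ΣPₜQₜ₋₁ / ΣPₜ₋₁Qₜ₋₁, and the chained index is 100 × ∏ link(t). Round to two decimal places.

Link 2015→2016:
ΣP(2016)Q(2015) = 4.20×24 + 7.04×106 = 100.8 + 746.24 = 847.04
ΣP(2015)Q(2015) = 3.34×24 + 5.64×106 = 80.16 + 597.84 = 678
link = 847.04/678 = 1.249322
Link 2016→2017:
ΣP(2017)Q(2016) = 3.60×29 + 6.97×129 = 104.4 + 899.13 = 1003.53
ΣP(2016)Q(2016) = 4.20×29 + 7.04×129 = 121.8 + 908.16 = 1029.96
link = 1003.53/1029.96 = 0.974339
Chained index = 100 × 1.249322 × 0.974339 = 121.7262

121.73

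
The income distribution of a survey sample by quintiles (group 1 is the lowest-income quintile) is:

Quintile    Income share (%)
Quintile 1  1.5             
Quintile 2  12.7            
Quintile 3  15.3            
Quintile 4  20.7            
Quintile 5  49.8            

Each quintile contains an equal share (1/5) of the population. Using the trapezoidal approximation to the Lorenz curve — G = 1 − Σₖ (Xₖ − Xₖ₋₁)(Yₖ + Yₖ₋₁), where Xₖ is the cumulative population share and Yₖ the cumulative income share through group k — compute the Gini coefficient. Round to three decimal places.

0.418

Cumulative income shares Yₖ: 0.0150, 0.1420, 0.2950, 0.5020, 1.0000
Σ (Xₖ−Xₖ₋₁)(Yₖ+Yₖ₋₁) = (1/5)(0.0150+0.0000) + (1/5)(0.1420+0.0150) + (1/5)(0.2950+0.1420) + (1/5)(0.5020+0.2950) + (1/5)(1.0000+0.5020)
  = 0.0030 + 0.0314 + 0.0874 + 0.1594 + 0.3004 = 0.5816
G = 1 − 0.5816 = 0.4184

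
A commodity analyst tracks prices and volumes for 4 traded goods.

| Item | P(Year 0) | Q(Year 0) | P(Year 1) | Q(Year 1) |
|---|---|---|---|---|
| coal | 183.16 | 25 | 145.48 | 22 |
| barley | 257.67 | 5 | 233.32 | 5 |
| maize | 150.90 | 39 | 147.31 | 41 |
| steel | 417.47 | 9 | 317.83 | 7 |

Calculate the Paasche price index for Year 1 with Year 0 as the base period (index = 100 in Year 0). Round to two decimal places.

87.56

Paasche price index uses current-period quantities as weights.
ΣP(Year 1)·Q(Year 1) = 145.48×22 + 233.32×5 + 147.31×41 + 317.83×7 = 3200.56 + 1166.6 + 6039.71 + 2224.81 = 12631.68
ΣP(Year 0)·Q(Year 1) = 183.16×22 + 257.67×5 + 150.90×41 + 417.47×7 = 4029.52 + 1288.35 + 6186.9 + 2922.29 = 14427.06
Index = 12631.68 / 14427.06 × 100 = 87.5555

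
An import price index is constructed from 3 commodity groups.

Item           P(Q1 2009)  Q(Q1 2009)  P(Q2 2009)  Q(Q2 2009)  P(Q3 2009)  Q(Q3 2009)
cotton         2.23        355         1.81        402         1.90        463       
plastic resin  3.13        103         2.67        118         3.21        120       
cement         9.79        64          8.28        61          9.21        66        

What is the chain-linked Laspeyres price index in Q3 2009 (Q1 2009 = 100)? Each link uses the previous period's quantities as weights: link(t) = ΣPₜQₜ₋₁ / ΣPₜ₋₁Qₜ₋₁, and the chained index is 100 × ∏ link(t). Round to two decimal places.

Link Q1 2009→Q2 2009:
ΣP(Q2 2009)Q(Q1 2009) = 1.81×355 + 2.67×103 + 8.28×64 = 642.55 + 275.01 + 529.92 = 1447.48
ΣP(Q1 2009)Q(Q1 2009) = 2.23×355 + 3.13×103 + 9.79×64 = 791.65 + 322.39 + 626.56 = 1740.6
link = 1447.48/1740.6 = 0.831598
Link Q2 2009→Q3 2009:
ΣP(Q3 2009)Q(Q2 2009) = 1.90×402 + 3.21×118 + 9.21×61 = 763.8 + 378.78 + 561.81 = 1704.39
ΣP(Q2 2009)Q(Q2 2009) = 1.81×402 + 2.67×118 + 8.28×61 = 727.62 + 315.06 + 505.08 = 1547.76
link = 1704.39/1547.76 = 1.101198
Chained index = 100 × 0.831598 × 1.101198 = 91.5754

91.58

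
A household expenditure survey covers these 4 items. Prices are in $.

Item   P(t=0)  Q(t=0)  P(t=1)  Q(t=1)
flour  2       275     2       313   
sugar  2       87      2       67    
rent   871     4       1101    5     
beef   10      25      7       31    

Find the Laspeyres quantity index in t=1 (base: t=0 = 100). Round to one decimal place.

121.7

Laspeyres quantity index uses base-period prices as weights.
ΣP(t=0)·Q(t=1) = 2×313 + 2×67 + 871×5 + 10×31 = 626 + 134 + 4355 + 310 = 5425
ΣP(t=0)·Q(t=0) = 2×275 + 2×87 + 871×4 + 10×25 = 550 + 174 + 3484 + 250 = 4458
Index = 5425 / 4458 × 100 = 121.6913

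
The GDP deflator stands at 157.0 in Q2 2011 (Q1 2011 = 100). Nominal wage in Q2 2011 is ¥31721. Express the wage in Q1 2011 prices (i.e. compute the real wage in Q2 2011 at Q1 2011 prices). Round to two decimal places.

20204.46

Real = Nominal ÷ (Index/100) = 31721 ÷ (157.0/100)
     = 31721 ÷ 1.570 = 20204.4586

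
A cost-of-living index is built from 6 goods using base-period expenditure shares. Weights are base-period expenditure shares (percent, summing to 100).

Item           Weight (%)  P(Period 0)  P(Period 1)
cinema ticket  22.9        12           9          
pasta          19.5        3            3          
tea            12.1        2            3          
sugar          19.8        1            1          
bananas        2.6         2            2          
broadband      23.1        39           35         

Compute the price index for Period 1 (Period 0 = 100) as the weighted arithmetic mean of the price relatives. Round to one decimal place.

cinema ticket: 22.9 × (9/12) = 22.9 × 0.750000 = 17.1750
pasta: 19.5 × (3/3) = 19.5 × 1.000000 = 19.5000
tea: 12.1 × (3/2) = 12.1 × 1.500000 = 18.1500
sugar: 19.8 × (1/1) = 19.8 × 1.000000 = 19.8000
bananas: 2.6 × (2/2) = 2.6 × 1.000000 = 2.6000
broadband: 23.1 × (35/39) = 23.1 × 0.897436 = 20.7308
Index = Σ wᵢ·(p₁ᵢ/p₀ᵢ) = 17.1750 + 19.5000 + 18.1500 + 19.8000 + 2.6000 + 20.7308 = 97.9558

98.0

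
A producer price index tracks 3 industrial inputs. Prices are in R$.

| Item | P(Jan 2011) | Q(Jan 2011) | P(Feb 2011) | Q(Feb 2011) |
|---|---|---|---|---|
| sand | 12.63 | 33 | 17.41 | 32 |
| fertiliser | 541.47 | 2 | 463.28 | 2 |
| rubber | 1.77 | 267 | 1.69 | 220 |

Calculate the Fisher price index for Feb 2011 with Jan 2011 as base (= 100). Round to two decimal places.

98.93

Laspeyres component (base-period weights):
ΣP(Feb 2011)Q(Jan 2011) = 17.41×33 + 463.28×2 + 1.69×267 = 574.53 + 926.56 + 451.23 = 1952.32
ΣP(Jan 2011)Q(Jan 2011) = 12.63×33 + 541.47×2 + 1.77×267 = 416.79 + 1082.94 + 472.59 = 1972.32
L = 1952.32 / 1972.32 × 100 = 98.9860
Paasche component (current-period weights):
ΣP(Feb 2011)Q(Feb 2011) = 17.41×32 + 463.28×2 + 1.69×220 = 557.12 + 926.56 + 371.8 = 1855.48
ΣP(Jan 2011)Q(Feb 2011) = 12.63×32 + 541.47×2 + 1.77×220 = 404.16 + 1082.94 + 389.4 = 1876.5
P = 1855.48 / 1876.5 × 100 = 98.8798
Fisher = √(L × P) = √(98.9860 × 98.8798) = 98.9329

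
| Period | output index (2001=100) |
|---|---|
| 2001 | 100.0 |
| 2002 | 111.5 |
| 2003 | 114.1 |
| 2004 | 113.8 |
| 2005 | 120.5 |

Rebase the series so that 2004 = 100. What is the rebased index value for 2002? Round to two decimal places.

Rebased(2002) = 111.5 / 113.8 × 100 = 97.9789

97.98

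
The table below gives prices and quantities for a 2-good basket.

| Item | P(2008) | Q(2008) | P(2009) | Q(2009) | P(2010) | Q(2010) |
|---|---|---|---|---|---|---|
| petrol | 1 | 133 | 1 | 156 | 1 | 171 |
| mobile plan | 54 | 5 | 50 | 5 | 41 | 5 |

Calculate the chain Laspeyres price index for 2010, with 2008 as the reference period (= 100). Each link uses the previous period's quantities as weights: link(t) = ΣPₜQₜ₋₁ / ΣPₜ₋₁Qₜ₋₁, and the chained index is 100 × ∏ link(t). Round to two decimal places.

84.50

Link 2008→2009:
ΣP(2009)Q(2008) = 1×133 + 50×5 = 133 + 250 = 383
ΣP(2008)Q(2008) = 1×133 + 54×5 = 133 + 270 = 403
link = 383/403 = 0.950372
Link 2009→2010:
ΣP(2010)Q(2009) = 1×156 + 41×5 = 156 + 205 = 361
ΣP(2009)Q(2009) = 1×156 + 50×5 = 156 + 250 = 406
link = 361/406 = 0.889163
Chained index = 100 × 0.950372 × 0.889163 = 84.5035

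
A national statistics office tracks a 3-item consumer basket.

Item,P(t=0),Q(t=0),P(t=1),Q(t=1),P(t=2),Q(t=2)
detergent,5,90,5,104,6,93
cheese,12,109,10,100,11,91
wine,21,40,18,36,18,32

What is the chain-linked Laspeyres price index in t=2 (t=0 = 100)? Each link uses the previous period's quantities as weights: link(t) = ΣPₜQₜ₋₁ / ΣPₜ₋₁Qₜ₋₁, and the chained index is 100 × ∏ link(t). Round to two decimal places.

Link t=0→t=1:
ΣP(t=1)Q(t=0) = 5×90 + 10×109 + 18×40 = 450 + 1090 + 720 = 2260
ΣP(t=0)Q(t=0) = 5×90 + 12×109 + 21×40 = 450 + 1308 + 840 = 2598
link = 2260/2598 = 0.869900
Link t=1→t=2:
ΣP(t=2)Q(t=1) = 6×104 + 11×100 + 18×36 = 624 + 1100 + 648 = 2372
ΣP(t=1)Q(t=1) = 5×104 + 10×100 + 18×36 = 520 + 1000 + 648 = 2168
link = 2372/2168 = 1.094096
Chained index = 100 × 0.869900 × 1.094096 = 95.1754

95.18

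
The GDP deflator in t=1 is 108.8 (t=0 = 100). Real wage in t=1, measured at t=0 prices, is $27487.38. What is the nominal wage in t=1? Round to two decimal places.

29906.27

Nominal = Real × (Index/100) = 27487.38 × (108.8/100)
        = 27487.38 × 1.088 = 29906.2694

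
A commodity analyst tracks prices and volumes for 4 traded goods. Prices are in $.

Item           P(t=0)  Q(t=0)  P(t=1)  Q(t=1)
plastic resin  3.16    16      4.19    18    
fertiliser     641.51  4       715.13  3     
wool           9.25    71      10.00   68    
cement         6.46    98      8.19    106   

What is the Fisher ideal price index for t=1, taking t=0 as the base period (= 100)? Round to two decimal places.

Laspeyres component (base-period weights):
ΣP(t=1)Q(t=0) = 4.19×16 + 715.13×4 + 10.00×71 + 8.19×98 = 67.04 + 2860.52 + 710 + 802.62 = 4440.18
ΣP(t=0)Q(t=0) = 3.16×16 + 641.51×4 + 9.25×71 + 6.46×98 = 50.56 + 2566.04 + 656.75 + 633.08 = 3906.43
L = 4440.18 / 3906.43 × 100 = 113.6634
Paasche component (current-period weights):
ΣP(t=1)Q(t=1) = 4.19×18 + 715.13×3 + 10.00×68 + 8.19×106 = 75.42 + 2145.39 + 680 + 868.14 = 3768.95
ΣP(t=0)Q(t=1) = 3.16×18 + 641.51×3 + 9.25×68 + 6.46×106 = 56.88 + 1924.53 + 629 + 684.76 = 3295.17
P = 3768.95 / 3295.17 × 100 = 114.3780
Fisher = √(L × P) = √(113.6634 × 114.3780) = 114.0201

114.02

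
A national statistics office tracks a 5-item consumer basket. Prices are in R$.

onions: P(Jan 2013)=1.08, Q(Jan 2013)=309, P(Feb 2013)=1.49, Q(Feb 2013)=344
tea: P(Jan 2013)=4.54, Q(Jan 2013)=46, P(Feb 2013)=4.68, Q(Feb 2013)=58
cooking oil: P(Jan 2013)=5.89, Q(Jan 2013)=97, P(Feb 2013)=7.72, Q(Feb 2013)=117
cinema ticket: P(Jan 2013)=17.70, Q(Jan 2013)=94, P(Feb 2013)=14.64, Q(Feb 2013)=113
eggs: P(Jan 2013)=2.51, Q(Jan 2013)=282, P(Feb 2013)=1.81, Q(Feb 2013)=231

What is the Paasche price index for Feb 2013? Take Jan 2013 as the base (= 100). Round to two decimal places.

96.31

Paasche price index uses current-period quantities as weights.
ΣP(Feb 2013)·Q(Feb 2013) = 1.49×344 + 4.68×58 + 7.72×117 + 14.64×113 + 1.81×231 = 512.56 + 271.44 + 903.24 + 1654.32 + 418.11 = 3759.67
ΣP(Jan 2013)·Q(Feb 2013) = 1.08×344 + 4.54×58 + 5.89×117 + 17.70×113 + 2.51×231 = 371.52 + 263.32 + 689.13 + 2000.1 + 579.81 = 3903.88
Index = 3759.67 / 3903.88 × 100 = 96.3060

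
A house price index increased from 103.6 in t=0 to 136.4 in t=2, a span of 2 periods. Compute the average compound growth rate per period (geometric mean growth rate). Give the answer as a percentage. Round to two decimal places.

14.74%

Growth factor = (136.4/103.6)^(1/2) = (1.316602)^(1/2) = 1.147433
Growth rate = 1.147433 − 1 = 0.147433 = 14.7433%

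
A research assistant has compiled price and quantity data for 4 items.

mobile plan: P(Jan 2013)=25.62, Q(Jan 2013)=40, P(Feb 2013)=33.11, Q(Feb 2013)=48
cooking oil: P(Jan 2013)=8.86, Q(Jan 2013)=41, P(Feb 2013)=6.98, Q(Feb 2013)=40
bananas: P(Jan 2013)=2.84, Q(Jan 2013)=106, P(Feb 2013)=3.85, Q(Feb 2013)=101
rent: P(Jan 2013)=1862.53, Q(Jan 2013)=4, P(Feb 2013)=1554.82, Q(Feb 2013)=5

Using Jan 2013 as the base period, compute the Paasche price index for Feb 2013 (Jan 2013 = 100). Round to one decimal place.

Paasche price index uses current-period quantities as weights.
ΣP(Feb 2013)·Q(Feb 2013) = 33.11×48 + 6.98×40 + 3.85×101 + 1554.82×5 = 1589.28 + 279.2 + 388.85 + 7774.1 = 10031.43
ΣP(Jan 2013)·Q(Feb 2013) = 25.62×48 + 8.86×40 + 2.84×101 + 1862.53×5 = 1229.76 + 354.4 + 286.84 + 9312.65 = 11183.65
Index = 10031.43 / 11183.65 × 100 = 89.6973

89.7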